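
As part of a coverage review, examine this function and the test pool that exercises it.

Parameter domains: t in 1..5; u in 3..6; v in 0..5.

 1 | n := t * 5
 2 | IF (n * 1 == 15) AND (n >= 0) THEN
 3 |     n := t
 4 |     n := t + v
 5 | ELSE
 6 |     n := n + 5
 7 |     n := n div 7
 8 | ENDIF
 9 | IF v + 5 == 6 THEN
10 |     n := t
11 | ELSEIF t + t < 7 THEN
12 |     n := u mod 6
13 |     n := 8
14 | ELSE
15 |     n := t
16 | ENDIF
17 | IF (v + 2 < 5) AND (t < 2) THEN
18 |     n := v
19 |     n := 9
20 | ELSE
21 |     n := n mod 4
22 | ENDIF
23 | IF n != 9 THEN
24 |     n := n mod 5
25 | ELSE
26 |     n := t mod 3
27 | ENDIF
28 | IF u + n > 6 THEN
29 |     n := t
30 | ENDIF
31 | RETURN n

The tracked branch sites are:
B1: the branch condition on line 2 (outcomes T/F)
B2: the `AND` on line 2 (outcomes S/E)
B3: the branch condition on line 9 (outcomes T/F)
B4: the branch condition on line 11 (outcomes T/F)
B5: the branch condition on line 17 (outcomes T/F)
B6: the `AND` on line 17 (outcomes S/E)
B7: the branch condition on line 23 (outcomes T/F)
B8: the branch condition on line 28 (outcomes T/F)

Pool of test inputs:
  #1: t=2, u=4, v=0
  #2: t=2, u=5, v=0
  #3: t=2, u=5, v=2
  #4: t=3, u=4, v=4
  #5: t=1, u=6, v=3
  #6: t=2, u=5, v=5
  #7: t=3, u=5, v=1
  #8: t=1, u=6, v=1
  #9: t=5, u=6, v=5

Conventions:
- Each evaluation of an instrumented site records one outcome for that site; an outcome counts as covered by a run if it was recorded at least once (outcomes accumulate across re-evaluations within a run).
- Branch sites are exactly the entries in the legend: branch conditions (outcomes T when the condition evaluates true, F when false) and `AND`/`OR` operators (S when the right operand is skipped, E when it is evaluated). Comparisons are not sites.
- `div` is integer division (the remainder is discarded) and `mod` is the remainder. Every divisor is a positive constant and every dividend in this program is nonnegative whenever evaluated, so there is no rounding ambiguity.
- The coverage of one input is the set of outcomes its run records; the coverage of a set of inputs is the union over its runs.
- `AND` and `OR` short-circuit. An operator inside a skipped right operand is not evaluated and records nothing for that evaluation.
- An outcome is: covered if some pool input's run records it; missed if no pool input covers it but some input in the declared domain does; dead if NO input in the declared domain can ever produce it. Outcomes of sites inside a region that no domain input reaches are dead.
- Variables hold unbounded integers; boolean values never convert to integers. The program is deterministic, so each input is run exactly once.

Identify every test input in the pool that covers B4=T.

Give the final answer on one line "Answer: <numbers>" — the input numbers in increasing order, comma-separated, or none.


input #1 (t=2, u=4, v=0): records B4=T
input #2 (t=2, u=5, v=0): records B4=T
input #3 (t=2, u=5, v=2): records B4=T
input #4 (t=3, u=4, v=4): records B4=T
input #5 (t=1, u=6, v=3): records B4=T
input #6 (t=2, u=5, v=5): records B4=T
input #7 (t=3, u=5, v=1): does not record B4=T
input #8 (t=1, u=6, v=1): does not record B4=T
input #9 (t=5, u=6, v=5): does not record B4=T
Answer: 1, 2, 3, 4, 5, 6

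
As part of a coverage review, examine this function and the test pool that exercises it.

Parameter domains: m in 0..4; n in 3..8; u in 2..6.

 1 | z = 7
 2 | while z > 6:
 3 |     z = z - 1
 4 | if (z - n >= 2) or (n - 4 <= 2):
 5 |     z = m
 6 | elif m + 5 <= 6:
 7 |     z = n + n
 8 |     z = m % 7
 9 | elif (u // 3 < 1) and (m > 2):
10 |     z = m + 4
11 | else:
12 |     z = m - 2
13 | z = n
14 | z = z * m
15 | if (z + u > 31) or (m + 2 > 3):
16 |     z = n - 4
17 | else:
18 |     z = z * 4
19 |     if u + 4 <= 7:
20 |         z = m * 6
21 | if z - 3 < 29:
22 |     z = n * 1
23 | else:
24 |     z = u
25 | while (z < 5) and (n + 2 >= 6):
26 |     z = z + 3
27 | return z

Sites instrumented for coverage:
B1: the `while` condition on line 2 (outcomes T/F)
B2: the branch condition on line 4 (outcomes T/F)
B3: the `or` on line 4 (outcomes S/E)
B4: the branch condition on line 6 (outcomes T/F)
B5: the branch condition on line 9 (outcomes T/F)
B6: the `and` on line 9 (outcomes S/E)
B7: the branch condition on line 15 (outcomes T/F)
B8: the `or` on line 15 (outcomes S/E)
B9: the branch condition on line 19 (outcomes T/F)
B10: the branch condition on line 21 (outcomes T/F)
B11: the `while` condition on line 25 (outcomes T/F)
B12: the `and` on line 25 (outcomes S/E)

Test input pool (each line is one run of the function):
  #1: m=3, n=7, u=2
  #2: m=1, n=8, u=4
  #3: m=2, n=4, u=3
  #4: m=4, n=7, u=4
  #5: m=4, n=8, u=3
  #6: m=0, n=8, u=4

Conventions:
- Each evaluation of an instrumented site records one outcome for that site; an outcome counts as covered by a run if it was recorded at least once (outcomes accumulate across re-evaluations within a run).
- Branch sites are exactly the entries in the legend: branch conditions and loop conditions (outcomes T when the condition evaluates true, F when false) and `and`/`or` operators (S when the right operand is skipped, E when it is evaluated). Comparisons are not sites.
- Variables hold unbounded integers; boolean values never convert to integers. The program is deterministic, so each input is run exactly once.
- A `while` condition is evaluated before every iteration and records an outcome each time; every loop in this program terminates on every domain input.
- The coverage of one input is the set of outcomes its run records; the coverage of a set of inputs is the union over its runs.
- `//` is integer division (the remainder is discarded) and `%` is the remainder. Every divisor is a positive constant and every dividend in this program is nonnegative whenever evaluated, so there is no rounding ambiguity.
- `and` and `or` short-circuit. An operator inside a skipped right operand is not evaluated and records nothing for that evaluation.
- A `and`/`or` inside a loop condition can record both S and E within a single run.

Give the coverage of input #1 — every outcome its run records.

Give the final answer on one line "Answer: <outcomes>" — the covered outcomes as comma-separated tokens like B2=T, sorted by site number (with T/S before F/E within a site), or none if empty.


Simulating input #1 (m=3, n=7, u=2) step by step:
  B1->T, B1->F, B3->E, B2->F, B4->F, B6->E, B5->T, B8->E, B7->T, B10->T
  B12->S, B11->F
deduplicating events, the covered set is: B1=T, B1=F, B2=F, B3=E, B4=F, B5=T, B6=E, B7=T, B8=E, B10=T, B11=F, B12=S
Answer: B1=T, B1=F, B2=F, B3=E, B4=F, B5=T, B6=E, B7=T, B8=E, B10=T, B11=F, B12=S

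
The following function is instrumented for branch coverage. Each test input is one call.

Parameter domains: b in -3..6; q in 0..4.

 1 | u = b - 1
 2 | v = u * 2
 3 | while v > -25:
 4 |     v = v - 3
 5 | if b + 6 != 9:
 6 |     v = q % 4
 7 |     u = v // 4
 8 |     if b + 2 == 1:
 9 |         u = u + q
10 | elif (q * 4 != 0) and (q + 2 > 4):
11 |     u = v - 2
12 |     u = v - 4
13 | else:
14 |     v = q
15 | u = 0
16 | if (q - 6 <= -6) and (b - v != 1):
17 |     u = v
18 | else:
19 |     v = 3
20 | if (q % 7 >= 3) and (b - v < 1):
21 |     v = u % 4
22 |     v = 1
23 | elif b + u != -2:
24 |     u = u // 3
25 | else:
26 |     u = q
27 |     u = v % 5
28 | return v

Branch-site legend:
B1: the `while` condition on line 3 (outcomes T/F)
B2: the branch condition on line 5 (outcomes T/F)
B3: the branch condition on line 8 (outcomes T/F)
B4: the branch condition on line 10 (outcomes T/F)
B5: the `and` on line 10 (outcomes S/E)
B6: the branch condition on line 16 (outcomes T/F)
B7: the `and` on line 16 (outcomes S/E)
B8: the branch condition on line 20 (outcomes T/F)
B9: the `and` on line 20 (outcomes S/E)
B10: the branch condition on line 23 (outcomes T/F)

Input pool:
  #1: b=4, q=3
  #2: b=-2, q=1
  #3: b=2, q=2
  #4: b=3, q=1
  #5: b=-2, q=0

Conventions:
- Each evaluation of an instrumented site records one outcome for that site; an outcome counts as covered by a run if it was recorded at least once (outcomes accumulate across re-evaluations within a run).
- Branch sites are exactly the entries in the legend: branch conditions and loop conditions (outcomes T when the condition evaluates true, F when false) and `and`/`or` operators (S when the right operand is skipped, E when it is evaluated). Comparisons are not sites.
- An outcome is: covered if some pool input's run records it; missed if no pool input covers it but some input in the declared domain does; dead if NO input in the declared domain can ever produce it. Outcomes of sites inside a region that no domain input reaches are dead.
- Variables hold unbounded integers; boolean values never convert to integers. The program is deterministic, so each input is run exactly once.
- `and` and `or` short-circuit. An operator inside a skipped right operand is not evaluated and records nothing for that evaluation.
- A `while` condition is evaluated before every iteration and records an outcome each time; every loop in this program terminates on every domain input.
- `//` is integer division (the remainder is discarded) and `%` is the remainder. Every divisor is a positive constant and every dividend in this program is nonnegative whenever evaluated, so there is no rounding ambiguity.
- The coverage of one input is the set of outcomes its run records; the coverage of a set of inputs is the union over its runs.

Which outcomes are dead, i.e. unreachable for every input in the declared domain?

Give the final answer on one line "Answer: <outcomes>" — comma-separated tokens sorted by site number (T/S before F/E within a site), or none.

sweeping the full domain (50 inputs) for each outcome:
  reachable outcomes have witnesses, e.g. B1=T (e.g. b=-3, q=0), B1=F (e.g. b=-3, q=0), B2=T (e.g. b=-3, q=0), B2=F (e.g. b=3, q=0)

Answer: none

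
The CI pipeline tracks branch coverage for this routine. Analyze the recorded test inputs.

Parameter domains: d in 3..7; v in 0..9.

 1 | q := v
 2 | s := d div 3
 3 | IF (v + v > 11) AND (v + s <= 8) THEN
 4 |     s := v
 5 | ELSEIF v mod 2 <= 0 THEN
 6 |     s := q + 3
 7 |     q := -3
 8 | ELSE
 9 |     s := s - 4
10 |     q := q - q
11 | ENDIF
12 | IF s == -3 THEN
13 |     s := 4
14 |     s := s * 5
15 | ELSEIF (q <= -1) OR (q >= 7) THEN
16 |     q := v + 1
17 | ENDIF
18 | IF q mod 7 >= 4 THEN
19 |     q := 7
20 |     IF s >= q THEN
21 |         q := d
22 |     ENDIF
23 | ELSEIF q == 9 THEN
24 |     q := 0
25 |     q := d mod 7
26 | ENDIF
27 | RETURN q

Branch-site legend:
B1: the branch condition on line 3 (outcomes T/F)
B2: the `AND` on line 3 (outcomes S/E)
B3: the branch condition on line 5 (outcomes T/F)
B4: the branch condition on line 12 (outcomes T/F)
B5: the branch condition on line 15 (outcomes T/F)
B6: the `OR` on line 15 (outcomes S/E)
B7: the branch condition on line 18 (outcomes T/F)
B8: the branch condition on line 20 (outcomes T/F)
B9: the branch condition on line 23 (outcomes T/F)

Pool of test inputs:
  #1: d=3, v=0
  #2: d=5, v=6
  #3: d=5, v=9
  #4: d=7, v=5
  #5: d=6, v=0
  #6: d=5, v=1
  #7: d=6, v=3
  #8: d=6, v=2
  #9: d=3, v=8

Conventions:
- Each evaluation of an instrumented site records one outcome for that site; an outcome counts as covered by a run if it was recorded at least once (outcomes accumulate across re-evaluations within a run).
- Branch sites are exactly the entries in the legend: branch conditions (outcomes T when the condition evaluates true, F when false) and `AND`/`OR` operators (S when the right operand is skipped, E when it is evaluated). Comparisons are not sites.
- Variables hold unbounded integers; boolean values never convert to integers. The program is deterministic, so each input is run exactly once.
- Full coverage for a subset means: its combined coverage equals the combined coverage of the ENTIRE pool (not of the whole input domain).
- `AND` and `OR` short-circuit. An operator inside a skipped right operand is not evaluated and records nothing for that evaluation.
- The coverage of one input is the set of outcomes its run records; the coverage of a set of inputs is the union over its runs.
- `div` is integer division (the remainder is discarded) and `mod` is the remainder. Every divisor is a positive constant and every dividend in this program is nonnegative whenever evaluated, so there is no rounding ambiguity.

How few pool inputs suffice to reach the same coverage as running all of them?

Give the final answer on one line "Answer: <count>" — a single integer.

input #1, d=3, v=0: outcomes B1=F, B2=S, B3=T, B4=F, B5=T, B6=S, B7=F, B9=F
input #2, d=5, v=6: outcomes B1=T, B2=E, B4=F, B5=F, B6=E, B7=T, B8=F
input #3, d=5, v=9: outcomes B1=F, B2=E, B3=F, B4=T, B7=F, B9=F
input #4, d=7, v=5: outcomes B1=F, B2=S, B3=F, B4=F, B5=F, B6=E, B7=F, B9=F
input #5, d=6, v=0: outcomes B1=F, B2=S, B3=T, B4=F, B5=T, B6=S, B7=F, B9=F
input #6, d=5, v=1: outcomes B1=F, B2=S, B3=F, B4=T, B7=F, B9=F
input #7, d=6, v=3: outcomes B1=F, B2=S, B3=F, B4=F, B5=F, B6=E, B7=F, B9=F
input #8, d=6, v=2: outcomes B1=F, B2=S, B3=T, B4=F, B5=T, B6=S, B7=F, B9=F
input #9, d=3, v=8: outcomes B1=F, B2=E, B3=T, B4=F, B5=T, B6=S, B7=F, B9=T
the full pool covers 17 outcomes: B1=T, B1=F, B2=S, B2=E, B3=T, B3=F, B4=T, B4=F, B5=T, B5=F, B6=S, B6=E, B7=T, B7=F, B8=F, B9=T, B9=F
checked all size-1 subsets: none covers 17 outcomes (max 8/17)
checked all size-2 subsets: none covers 17 outcomes (max 14/17)
the canonical winner is {2, 6, 9}: size 3, full 17-outcome coverage, earliest index list among size-3 covers

Answer: 3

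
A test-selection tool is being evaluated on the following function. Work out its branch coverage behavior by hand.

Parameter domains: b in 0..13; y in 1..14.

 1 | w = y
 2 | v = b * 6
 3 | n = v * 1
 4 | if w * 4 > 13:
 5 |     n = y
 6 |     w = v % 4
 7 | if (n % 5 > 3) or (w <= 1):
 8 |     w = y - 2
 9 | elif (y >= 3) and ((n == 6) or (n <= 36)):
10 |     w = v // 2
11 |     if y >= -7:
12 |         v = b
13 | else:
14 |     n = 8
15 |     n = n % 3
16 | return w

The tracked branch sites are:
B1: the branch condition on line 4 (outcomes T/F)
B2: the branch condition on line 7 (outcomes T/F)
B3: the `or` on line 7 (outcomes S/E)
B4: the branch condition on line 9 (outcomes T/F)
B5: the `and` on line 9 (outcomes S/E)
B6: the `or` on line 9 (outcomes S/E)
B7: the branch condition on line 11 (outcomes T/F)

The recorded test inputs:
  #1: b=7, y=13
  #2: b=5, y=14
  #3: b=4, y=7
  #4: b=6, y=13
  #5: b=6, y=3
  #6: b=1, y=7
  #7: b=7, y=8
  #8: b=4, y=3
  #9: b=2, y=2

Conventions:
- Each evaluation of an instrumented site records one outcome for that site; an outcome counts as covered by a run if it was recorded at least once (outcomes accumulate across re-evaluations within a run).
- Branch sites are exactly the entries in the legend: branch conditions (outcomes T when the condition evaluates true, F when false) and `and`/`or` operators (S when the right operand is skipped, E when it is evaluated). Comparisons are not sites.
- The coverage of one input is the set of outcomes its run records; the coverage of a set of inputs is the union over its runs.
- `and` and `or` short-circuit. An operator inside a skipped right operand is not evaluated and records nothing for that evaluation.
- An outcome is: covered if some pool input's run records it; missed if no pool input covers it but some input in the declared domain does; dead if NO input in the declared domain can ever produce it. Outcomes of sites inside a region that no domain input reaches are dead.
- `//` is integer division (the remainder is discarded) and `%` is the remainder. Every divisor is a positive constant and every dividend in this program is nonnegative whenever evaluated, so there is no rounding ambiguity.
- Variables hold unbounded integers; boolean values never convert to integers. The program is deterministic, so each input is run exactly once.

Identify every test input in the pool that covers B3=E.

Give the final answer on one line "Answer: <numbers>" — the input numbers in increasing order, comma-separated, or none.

input #1 (b=7, y=13): hits B3=E
input #2 (b=5, y=14): never hits B3=E
input #3 (b=4, y=7): hits B3=E
input #4 (b=6, y=13): hits B3=E
input #5 (b=6, y=3): hits B3=E
input #6 (b=1, y=7): hits B3=E
input #7 (b=7, y=8): hits B3=E
input #8 (b=4, y=3): never hits B3=E
input #9 (b=2, y=2): hits B3=E

Answer: 1, 3, 4, 5, 6, 7, 9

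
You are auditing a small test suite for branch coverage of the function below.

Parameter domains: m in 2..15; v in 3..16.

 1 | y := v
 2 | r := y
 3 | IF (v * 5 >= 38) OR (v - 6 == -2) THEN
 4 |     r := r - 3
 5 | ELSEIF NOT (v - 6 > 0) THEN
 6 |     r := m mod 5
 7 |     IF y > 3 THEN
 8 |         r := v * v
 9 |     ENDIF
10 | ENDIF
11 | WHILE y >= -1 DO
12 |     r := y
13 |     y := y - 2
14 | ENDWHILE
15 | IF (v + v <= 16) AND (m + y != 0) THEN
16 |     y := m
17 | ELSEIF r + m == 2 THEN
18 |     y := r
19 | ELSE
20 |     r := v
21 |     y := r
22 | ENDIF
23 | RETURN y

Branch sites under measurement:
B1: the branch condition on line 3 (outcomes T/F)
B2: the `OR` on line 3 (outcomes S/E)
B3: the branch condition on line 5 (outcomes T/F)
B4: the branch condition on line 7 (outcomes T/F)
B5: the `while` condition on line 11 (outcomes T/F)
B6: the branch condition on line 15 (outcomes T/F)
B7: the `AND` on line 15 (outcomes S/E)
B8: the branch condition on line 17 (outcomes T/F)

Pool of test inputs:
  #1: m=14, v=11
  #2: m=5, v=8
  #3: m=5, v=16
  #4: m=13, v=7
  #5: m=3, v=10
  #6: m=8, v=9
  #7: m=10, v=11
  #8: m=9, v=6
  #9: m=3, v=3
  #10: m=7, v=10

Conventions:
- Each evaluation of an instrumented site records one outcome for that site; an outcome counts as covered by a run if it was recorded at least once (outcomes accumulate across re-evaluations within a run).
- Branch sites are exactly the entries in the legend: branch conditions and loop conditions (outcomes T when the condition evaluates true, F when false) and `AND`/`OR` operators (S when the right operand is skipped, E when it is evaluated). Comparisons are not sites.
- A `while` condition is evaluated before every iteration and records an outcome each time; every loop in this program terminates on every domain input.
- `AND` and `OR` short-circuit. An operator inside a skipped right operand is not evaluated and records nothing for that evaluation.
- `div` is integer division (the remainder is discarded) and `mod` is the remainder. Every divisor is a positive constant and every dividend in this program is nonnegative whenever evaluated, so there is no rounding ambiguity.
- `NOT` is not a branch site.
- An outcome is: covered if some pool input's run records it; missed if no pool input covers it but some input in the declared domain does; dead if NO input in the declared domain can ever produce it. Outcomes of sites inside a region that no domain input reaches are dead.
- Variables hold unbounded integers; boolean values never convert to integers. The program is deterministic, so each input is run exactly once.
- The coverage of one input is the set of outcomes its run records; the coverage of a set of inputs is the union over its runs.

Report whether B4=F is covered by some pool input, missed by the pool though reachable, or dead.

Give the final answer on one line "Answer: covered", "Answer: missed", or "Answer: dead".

B4=F is recorded by pool input(s) 9 -> covered

Answer: covered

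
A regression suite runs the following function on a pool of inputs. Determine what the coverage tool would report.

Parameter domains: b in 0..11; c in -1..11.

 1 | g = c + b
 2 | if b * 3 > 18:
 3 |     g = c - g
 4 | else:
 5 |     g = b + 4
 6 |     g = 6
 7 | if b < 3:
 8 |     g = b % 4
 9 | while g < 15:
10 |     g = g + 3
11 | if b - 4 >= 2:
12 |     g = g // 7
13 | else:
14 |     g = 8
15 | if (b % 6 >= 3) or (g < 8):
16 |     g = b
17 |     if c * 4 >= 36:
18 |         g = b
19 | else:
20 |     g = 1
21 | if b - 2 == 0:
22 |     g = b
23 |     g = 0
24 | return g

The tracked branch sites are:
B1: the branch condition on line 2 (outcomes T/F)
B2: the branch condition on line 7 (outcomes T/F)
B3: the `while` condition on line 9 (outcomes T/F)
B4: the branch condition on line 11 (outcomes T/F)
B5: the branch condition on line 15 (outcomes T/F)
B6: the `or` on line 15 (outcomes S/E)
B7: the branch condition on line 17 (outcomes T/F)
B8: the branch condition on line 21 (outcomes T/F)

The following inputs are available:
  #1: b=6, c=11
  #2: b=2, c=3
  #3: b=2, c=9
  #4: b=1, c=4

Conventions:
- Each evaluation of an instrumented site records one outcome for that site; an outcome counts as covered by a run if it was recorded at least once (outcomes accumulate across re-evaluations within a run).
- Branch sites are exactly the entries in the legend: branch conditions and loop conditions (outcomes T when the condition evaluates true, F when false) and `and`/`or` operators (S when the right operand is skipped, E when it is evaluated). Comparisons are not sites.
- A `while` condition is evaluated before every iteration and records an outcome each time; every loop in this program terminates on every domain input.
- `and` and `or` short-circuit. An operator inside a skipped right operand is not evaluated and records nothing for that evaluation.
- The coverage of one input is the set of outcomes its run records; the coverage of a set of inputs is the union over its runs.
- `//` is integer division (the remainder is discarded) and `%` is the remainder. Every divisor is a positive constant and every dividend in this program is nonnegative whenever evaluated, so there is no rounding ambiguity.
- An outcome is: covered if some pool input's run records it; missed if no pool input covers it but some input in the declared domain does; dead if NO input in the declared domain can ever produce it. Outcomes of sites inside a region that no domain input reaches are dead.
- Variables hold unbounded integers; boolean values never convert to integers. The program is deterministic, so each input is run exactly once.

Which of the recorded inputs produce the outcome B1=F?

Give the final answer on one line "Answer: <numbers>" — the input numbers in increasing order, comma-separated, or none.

input #1 (b=6, c=11): hits B1=F
input #2 (b=2, c=3): hits B1=F
input #3 (b=2, c=9): hits B1=F
input #4 (b=1, c=4): hits B1=F

Answer: 1, 2, 3, 4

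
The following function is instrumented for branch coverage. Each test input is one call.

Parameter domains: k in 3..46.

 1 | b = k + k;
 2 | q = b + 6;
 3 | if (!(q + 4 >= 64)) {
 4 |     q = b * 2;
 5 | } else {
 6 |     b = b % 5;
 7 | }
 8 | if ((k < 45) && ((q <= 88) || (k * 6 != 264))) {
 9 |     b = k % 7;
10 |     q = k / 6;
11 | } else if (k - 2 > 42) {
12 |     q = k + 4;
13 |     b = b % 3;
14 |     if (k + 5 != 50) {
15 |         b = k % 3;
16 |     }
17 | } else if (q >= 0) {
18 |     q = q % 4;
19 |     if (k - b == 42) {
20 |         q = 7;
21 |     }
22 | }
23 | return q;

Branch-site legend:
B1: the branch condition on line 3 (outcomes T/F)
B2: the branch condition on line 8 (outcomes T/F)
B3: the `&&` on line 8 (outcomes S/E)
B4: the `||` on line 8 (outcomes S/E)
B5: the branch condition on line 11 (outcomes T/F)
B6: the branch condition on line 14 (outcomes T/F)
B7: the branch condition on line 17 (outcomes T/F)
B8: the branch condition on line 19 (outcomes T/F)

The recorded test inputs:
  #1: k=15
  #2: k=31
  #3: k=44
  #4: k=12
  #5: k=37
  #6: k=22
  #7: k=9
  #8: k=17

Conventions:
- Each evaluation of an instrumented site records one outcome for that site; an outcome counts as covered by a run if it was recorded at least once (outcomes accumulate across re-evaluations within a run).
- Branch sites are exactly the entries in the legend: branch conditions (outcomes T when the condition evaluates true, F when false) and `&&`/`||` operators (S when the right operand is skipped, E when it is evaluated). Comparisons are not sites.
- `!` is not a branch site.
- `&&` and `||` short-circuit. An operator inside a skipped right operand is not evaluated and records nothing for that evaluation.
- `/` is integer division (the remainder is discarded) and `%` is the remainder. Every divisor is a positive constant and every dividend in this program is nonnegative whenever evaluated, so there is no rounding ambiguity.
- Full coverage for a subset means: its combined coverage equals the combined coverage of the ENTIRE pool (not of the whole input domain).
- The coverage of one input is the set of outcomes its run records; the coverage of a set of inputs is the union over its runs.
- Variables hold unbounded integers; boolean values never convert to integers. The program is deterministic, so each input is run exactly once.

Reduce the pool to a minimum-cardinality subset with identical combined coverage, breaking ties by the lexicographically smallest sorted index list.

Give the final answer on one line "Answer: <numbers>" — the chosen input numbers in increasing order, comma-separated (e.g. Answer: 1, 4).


input #1 (k=15): events B1->T, B3->E, B4->S, B2->T; covers B1=T, B2=T, B3=E, B4=S
input #2 (k=31): events B1->F, B3->E, B4->S, B2->T; covers B1=F, B2=T, B3=E, B4=S
input #3 (k=44): events B1->F, B3->E, B4->E, B2->F, B5->F, B7->T, B8->F; covers B1=F, B2=F, B3=E, B4=E, B5=F, B7=T, B8=F
input #4 (k=12): events B1->T, B3->E, B4->S, B2->T; covers B1=T, B2=T, B3=E, B4=S
input #5 (k=37): events B1->F, B3->E, B4->S, B2->T; covers B1=F, B2=T, B3=E, B4=S
input #6 (k=22): events B1->T, B3->E, B4->S, B2->T; covers B1=T, B2=T, B3=E, B4=S
input #7 (k=9): events B1->T, B3->E, B4->S, B2->T; covers B1=T, B2=T, B3=E, B4=S
input #8 (k=17): events B1->T, B3->E, B4->S, B2->T; covers B1=T, B2=T, B3=E, B4=S
union over all inputs: B1=T, B1=F, B2=T, B2=F, B3=E, B4=S, B4=E, B5=F, B7=T, B8=F (10 outcomes)
size 1 is not enough: best union over all size-1 subsets is 7/10
at size 2, {1, 3} reaches all 10 outcomes; every lexicographically earlier size-2 subset fails
Answer: 1, 3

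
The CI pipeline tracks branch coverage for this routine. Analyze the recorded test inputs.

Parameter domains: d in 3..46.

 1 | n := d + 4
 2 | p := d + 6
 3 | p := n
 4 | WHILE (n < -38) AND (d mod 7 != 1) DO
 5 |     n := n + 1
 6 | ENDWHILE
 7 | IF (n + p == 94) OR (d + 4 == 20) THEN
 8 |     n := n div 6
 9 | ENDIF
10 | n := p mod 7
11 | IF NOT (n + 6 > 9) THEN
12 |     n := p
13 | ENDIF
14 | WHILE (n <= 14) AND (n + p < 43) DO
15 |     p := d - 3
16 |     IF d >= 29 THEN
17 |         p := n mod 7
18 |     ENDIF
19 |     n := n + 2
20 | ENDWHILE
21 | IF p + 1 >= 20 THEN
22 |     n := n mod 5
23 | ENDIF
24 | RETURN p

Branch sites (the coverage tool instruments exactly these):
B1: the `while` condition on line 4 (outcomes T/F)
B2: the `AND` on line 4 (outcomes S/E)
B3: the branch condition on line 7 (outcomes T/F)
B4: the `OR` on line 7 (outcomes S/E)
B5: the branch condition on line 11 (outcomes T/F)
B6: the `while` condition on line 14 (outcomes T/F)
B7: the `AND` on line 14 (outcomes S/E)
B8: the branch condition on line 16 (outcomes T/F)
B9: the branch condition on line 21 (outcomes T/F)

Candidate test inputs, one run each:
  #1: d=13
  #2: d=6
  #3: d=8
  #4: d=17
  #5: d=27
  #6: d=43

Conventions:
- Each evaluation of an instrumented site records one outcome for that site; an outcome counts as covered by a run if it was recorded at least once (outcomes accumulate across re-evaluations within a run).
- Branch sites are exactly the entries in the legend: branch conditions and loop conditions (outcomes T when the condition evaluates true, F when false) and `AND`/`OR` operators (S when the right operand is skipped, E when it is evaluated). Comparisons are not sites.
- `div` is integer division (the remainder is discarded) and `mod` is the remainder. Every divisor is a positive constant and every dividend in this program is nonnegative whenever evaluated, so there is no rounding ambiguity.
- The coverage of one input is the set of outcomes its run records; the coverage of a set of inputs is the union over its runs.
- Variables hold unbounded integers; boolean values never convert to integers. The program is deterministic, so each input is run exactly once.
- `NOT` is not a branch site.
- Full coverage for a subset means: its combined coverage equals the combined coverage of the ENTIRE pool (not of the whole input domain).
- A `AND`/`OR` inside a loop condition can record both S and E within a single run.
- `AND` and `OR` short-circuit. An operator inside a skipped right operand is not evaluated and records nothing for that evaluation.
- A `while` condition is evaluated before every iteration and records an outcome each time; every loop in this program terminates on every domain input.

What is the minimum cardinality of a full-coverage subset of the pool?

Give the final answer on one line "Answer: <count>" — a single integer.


run #1 (d=13) runs B2->S, B1->F, B4->E, B3->F, B5->T, B7->S, B6->F, B9->F; records B1=F, B2=S, B3=F, B4=E, B5=T, B6=F, B7=S, B9=F
run #2 (d=6) runs B2->S, B1->F, B4->E, B3->F, B5->T, B7->E, B6->T, B8->F, B7->E, B6->T, B8->F, B7->E, B6->T, B8->F, ...; records B1=F, B2=S, B3=F, B4=E, B5=T, B6=T, B6=F, B7=S, B7=E, B8=F, B9=F
run #3 (d=8) runs B2->S, B1->F, B4->E, B3->F, B5->F, B7->E, B6->T, B8->F, B7->E, B6->T, B8->F, B7->E, B6->T, B8->F, ...; records B1=F, B2=S, B3=F, B4=E, B5=F, B6=T, B6=F, B7=S, B7=E, B8=F, B9=F
run #4 (d=17) runs B2->S, B1->F, B4->E, B3->F, B5->T, B7->S, B6->F, B9->T; records B1=F, B2=S, B3=F, B4=E, B5=T, B6=F, B7=S, B9=T
run #5 (d=27) runs B2->S, B1->F, B4->E, B3->F, B5->T, B7->S, B6->F, B9->T; records B1=F, B2=S, B3=F, B4=E, B5=T, B6=F, B7=S, B9=T
run #6 (d=43) runs B2->S, B1->F, B4->S, B3->T, B5->F, B7->E, B6->F, B9->T; records B1=F, B2=S, B3=T, B4=S, B5=F, B6=F, B7=E, B9=T
the full pool covers 15 outcomes: B1=F, B2=S, B3=T, B3=F, B4=S, B4=E, B5=T, B5=F, B6=T, B6=F, B7=S, B7=E, B8=F, B9=T, B9=F
size 1 is not enough: best union over all size-1 subsets is 11/15
at size 2, {2, 6} reaches all 15 outcomes; every lexicographically earlier size-2 subset fails
Answer: 2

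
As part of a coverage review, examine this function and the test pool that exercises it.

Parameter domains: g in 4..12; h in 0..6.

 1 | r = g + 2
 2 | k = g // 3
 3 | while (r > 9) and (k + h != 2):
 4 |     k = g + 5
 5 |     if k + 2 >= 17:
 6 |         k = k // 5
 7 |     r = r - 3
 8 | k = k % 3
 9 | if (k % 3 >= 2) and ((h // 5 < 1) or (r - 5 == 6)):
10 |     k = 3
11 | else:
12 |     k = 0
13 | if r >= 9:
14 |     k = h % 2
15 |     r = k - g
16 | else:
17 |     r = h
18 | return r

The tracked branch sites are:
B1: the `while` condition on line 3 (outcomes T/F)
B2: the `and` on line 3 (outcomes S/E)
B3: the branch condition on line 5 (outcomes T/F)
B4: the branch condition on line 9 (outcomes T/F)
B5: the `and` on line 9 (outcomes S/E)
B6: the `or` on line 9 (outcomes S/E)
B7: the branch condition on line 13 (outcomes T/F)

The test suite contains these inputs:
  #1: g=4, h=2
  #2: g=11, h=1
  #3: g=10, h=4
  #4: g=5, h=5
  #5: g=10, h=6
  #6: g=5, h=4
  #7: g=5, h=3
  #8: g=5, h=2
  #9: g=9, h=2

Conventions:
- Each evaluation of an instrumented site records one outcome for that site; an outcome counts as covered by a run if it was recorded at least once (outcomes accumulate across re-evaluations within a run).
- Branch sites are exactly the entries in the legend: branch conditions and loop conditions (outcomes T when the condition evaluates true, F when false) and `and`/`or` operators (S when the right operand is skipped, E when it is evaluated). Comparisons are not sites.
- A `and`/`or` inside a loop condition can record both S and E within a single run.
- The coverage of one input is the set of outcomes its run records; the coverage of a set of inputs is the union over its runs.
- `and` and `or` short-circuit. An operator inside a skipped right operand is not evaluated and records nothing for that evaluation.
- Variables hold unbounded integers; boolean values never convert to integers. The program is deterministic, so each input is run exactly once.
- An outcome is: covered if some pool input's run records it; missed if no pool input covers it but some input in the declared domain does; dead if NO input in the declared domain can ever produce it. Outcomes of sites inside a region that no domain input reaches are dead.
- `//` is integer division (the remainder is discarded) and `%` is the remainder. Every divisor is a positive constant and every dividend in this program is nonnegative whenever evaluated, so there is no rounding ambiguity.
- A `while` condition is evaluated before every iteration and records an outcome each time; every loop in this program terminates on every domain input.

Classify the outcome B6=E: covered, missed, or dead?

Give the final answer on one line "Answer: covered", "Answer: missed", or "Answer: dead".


no pool input records B6=E
but domain input (g=6, h=5) does record it -> reachable, so missed
Answer: missed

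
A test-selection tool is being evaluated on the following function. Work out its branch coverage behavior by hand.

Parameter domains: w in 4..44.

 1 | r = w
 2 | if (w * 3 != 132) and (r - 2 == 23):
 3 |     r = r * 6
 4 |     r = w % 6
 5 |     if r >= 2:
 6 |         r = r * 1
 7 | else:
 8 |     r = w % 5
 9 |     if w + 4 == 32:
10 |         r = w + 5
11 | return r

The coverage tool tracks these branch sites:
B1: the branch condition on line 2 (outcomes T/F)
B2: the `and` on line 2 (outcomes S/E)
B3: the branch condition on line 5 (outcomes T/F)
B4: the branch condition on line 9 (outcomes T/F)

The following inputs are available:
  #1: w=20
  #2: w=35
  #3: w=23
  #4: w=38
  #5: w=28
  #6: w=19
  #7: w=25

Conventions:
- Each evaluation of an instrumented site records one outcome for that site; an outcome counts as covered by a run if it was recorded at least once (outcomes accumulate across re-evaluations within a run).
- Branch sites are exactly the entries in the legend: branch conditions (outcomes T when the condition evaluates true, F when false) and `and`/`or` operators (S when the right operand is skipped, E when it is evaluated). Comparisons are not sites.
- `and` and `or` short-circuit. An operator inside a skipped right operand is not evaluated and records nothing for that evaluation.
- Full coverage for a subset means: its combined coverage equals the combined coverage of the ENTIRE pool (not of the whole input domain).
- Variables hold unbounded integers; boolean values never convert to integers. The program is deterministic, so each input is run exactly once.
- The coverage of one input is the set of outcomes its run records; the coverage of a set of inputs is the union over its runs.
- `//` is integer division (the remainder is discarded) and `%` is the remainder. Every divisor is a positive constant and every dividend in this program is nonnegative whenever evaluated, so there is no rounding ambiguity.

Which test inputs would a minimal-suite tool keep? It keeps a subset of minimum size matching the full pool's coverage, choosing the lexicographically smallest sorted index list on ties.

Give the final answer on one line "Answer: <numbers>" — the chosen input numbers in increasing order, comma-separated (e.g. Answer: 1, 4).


test 1 (w=20) hits B1=F, B2=E, B4=F
test 2 (w=35) hits B1=F, B2=E, B4=F
test 3 (w=23) hits B1=F, B2=E, B4=F
test 4 (w=38) hits B1=F, B2=E, B4=F
test 5 (w=28) hits B1=F, B2=E, B4=T
test 6 (w=19) hits B1=F, B2=E, B4=F
test 7 (w=25) hits B1=T, B2=E, B3=F
together the pool reaches 6 outcomes: B1=T, B1=F, B2=E, B3=F, B4=T, B4=F
every size-1 subset falls short of the 6 outcomes (best: 3/6)
every size-2 subset falls short of the 6 outcomes (best: 5/6)
at size 3, {1, 5, 7} reaches all 6 outcomes; every lexicographically earlier size-3 subset fails
Answer: 1, 5, 7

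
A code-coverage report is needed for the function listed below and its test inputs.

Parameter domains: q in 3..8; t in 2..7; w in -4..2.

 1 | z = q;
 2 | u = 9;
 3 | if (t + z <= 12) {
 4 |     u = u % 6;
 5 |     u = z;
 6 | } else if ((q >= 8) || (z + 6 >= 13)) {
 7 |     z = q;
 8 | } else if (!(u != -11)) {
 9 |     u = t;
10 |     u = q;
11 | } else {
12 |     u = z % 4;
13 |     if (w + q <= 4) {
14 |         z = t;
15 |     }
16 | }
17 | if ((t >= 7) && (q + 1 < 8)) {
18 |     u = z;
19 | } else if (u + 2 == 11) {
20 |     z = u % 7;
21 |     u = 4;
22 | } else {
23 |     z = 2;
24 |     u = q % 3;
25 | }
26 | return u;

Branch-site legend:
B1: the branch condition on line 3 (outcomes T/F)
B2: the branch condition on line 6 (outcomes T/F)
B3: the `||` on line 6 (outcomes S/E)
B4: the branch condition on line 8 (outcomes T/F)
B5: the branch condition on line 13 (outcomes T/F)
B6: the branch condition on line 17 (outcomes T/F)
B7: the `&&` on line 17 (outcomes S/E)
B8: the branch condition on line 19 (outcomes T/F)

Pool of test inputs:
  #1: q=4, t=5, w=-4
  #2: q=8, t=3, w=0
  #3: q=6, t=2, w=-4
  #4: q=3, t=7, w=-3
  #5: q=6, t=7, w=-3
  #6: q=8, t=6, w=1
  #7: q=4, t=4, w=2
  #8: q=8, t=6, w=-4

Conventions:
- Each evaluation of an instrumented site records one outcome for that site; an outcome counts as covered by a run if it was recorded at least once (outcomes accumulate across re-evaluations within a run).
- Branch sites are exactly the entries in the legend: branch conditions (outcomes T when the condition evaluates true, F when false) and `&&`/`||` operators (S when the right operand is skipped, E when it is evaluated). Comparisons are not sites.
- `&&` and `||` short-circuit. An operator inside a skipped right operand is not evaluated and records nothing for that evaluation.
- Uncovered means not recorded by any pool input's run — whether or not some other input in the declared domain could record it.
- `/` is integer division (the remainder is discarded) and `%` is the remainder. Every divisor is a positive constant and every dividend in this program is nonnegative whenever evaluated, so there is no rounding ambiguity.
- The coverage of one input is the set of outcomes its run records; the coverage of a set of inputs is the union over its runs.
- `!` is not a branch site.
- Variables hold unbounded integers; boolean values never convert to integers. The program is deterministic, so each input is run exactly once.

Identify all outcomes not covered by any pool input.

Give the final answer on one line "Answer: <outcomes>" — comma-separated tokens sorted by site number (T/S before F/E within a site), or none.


test 1 (q=4, t=5, w=-4) hits B1=T, B6=F, B7=S, B8=F
test 2 (q=8, t=3, w=0) hits B1=T, B6=F, B7=S, B8=F
test 3 (q=6, t=2, w=-4) hits B1=T, B6=F, B7=S, B8=F
test 4 (q=3, t=7, w=-3) hits B1=T, B6=T, B7=E
test 5 (q=6, t=7, w=-3) hits B1=F, B2=F, B3=E, B4=F, B5=T, B6=T, B7=E
test 6 (q=8, t=6, w=1) hits B1=F, B2=T, B3=S, B6=F, B7=S, B8=T
test 7 (q=4, t=4, w=2) hits B1=T, B6=F, B7=S, B8=F
test 8 (q=8, t=6, w=-4) hits B1=F, B2=T, B3=S, B6=F, B7=S, B8=T
union over the pool: B1=T, B1=F, B2=T, B2=F, B3=S, B3=E, B4=F, B5=T, B6=T, B6=F, B7=S, B7=E, B8=T, B8=F
uncovered (2 of 16): B4=T, B5=F
Answer: B4=T, B5=F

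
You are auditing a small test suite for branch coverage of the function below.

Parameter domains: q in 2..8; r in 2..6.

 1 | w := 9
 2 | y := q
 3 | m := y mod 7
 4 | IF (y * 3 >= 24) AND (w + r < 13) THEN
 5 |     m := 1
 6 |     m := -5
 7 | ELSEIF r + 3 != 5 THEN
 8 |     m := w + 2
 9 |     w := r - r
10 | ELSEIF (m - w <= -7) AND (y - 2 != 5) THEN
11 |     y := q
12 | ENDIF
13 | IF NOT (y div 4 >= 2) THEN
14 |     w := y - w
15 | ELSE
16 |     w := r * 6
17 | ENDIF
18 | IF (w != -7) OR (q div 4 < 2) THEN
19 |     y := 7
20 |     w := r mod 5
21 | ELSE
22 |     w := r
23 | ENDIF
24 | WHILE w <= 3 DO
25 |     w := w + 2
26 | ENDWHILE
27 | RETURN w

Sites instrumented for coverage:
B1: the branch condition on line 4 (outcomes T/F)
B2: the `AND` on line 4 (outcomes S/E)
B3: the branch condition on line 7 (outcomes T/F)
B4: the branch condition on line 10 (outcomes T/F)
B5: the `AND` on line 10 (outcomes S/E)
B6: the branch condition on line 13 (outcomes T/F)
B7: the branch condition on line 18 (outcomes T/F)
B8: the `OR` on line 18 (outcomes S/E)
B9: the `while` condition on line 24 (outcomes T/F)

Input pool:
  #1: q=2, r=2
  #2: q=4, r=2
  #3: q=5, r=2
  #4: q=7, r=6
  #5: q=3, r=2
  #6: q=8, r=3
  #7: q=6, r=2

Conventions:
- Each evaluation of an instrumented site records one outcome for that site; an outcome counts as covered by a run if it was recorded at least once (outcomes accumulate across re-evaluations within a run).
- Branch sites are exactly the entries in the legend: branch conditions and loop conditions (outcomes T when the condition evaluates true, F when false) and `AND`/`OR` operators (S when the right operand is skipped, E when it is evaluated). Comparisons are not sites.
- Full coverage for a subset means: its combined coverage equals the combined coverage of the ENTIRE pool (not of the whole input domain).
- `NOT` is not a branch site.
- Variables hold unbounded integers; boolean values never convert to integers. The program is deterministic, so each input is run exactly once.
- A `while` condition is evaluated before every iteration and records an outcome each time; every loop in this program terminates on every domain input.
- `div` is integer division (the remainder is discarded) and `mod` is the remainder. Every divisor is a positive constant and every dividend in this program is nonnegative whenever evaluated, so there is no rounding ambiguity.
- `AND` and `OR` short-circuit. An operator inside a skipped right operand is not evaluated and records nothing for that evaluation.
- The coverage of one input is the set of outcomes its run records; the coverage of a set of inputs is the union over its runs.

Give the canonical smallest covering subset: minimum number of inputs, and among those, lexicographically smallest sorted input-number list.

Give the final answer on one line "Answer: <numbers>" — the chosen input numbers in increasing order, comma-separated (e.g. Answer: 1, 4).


run #1 (q=2, r=2) records B1=F, B2=S, B3=F, B4=T, B5=E, B6=T, B7=T, B8=E, B9=T, B9=F
run #2 (q=4, r=2) records B1=F, B2=S, B3=F, B4=F, B5=S, B6=T, B7=T, B8=S, B9=T, B9=F
run #3 (q=5, r=2) records B1=F, B2=S, B3=F, B4=F, B5=S, B6=T, B7=T, B8=S, B9=T, B9=F
run #4 (q=7, r=6) records B1=F, B2=S, B3=T, B6=T, B7=T, B8=S, B9=T, B9=F
run #5 (q=3, r=2) records B1=F, B2=S, B3=F, B4=F, B5=S, B6=T, B7=T, B8=S, B9=T, B9=F
run #6 (q=8, r=3) records B1=T, B2=E, B6=F, B7=T, B8=S, B9=T, B9=F
run #7 (q=6, r=2) records B1=F, B2=S, B3=F, B4=F, B5=S, B6=T, B7=T, B8=S, B9=T, B9=F
pool-wide coverage (17 outcomes): B1=T, B1=F, B2=S, B2=E, B3=T, B3=F, B4=T, B4=F, B5=S, B5=E, B6=T, B6=F, B7=T, B8=S, B8=E, B9=T, B9=F
every size-1 subset falls short of the 17 outcomes (best: 10/17)
every size-2 subset falls short of the 17 outcomes (best: 14/17)
every size-3 subset falls short of the 17 outcomes (best: 16/17)
at size 4, {1, 2, 4, 6} reaches all 17 outcomes; every lexicographically earlier size-4 subset fails
Answer: 1, 2, 4, 6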